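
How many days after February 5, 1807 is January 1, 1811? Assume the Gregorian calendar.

Feb 5, 1807 → Feb 5, 1808: 365 days.
Feb 5, 1808 → Feb 5, 1809: 366 days (Feb 29, 1808 is in that span).
Feb 5, 1809 → Feb 5, 1810: 365 days.
Feb 5, 1810 → Mar 5, 1810: 28 days (February has 28).
Mar 5, 1810 → Apr 5, 1810: 31 days (March has 31).
Apr 5, 1810 → May 5, 1810: 30 days (April has 30).
May 5, 1810 → Jun 5, 1810: 31 days (May has 31).
Jun 5, 1810 → Jul 5, 1810: 30 days (June has 30).
Jul 5, 1810 → Aug 5, 1810: 31 days (July has 31).
Aug 5, 1810 → Sep 5, 1810: 31 days (August has 31).
Sep 5, 1810 → Oct 5, 1810: 30 days (September has 30).
Oct 5, 1810 → Nov 5, 1810: 31 days (October has 31).
Nov 5, 1810 → Dec 5, 1810: 30 days (November has 30).
Dec 5, 1810 → Jan 1, 1811: 27 days.
Total: 1426 days.

1426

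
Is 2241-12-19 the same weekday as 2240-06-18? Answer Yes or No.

No

From Jun 18, 2240 to Dec 19, 2241 is 549 days.
549 mod 7 = 3, so they are different weekdays.
(Jun 18, 2240 is a Thursday; Dec 19, 2241 is a Sunday.)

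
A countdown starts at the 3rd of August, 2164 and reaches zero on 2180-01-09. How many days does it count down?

Aug 3, 2164 → Aug 3, 2165: 365 days.
Aug 3, 2165 → Aug 3, 2166: 365 days.
Aug 3, 2166 → Aug 3, 2167: 365 days.
Aug 3, 2167 → Aug 3, 2168: 366 days (Feb 29, 2168 is in that span).
Aug 3, 2168 → Aug 3, 2169: 365 days.
Aug 3, 2169 → Aug 3, 2170: 365 days.
Aug 3, 2170 → Aug 3, 2171: 365 days.
Aug 3, 2171 → Aug 3, 2172: 366 days (Feb 29, 2172 is in that span).
Aug 3, 2172 → Aug 3, 2173: 365 days.
Aug 3, 2173 → Aug 3, 2174: 365 days.
Aug 3, 2174 → Aug 3, 2175: 365 days.
Aug 3, 2175 → Aug 3, 2176: 366 days (Feb 29, 2176 is in that span).
Aug 3, 2176 → Aug 3, 2177: 365 days.
Aug 3, 2177 → Aug 3, 2178: 365 days.
Aug 3, 2178 → Aug 3, 2179: 365 days.
Aug 3, 2179 → Sep 3, 2179: 31 days (August has 31).
Sep 3, 2179 → Oct 3, 2179: 30 days (September has 30).
Oct 3, 2179 → Nov 3, 2179: 31 days (October has 31).
Nov 3, 2179 → Dec 3, 2179: 30 days (November has 30).
Dec 3, 2179 → Jan 3, 2180: 31 days (December has 31).
Jan 3, 2180 → Jan 9, 2180: 6 days.
Total: 5637 days.

5637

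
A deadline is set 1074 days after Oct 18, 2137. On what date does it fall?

September 26, 2140

+365 (one year) → Oct 18, 2138 (709 left).
+365 (one year) → Oct 18, 2139 (344 left).
Oct has 31 days: +14 → Nov 1, 2139 (330 left).
Nov has 30 days: +30 → Dec 1, 2139 (300 left).
Dec has 31 days: +31 → Jan 1, 2140 (269 left).
Jan has 31 days: +31 → Feb 1, 2140 (238 left).
Feb has 29 days: +29 → Mar 1, 2140 (209 left).
Mar has 31 days: +31 → Apr 1, 2140 (178 left).
Apr has 30 days: +30 → May 1, 2140 (148 left).
May has 31 days: +31 → Jun 1, 2140 (117 left).
Jun has 30 days: +30 → Jul 1, 2140 (87 left).
Jul has 31 days: +31 → Aug 1, 2140 (56 left).
Aug has 31 days: +31 → Sep 1, 2140 (25 left).
+25 → Sep 26, 2140.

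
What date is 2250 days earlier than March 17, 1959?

January 17, 1953

−365 (one year) → Mar 17, 1958 (1885 left).
−365 (one year) → Mar 17, 1957 (1520 left).
−365 (one year) → Mar 17, 1956 (1155 left).
−366 (one year; includes Feb 29, 1956) → Mar 17, 1955 (789 left).
−365 (one year) → Mar 17, 1954 (424 left).
−365 (one year) → Mar 17, 1953 (59 left).
−17 → Feb 28, 1953 (end of Feb, 28 days; 42 left).
−28 → Jan 31, 1953 (end of Jan, 31 days; 14 left).
−14 → Jan 17, 1953.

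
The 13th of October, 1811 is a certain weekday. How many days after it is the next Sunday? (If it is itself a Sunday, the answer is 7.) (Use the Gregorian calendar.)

Oct 13, 1811 is a Sunday.
From Sunday to the next Sunday is 7 days.

7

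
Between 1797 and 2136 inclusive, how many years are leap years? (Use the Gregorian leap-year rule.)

82

Multiples of 4 in [1797,2136]: 85.
Of those, multiples of 100: 4 (not leap unless ÷400).
Multiples of 400: 1.
Leap years = 85 − 4 + 1 = 82.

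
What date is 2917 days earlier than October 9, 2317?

−365 (one year) → Oct 9, 2316 (2552 left).
−366 (one year; includes Feb 29, 2316) → Oct 9, 2315 (2186 left).
−365 (one year) → Oct 9, 2314 (1821 left).
−365 (one year) → Oct 9, 2313 (1456 left).
−365 (one year) → Oct 9, 2312 (1091 left).
−366 (one year; includes Feb 29, 2312) → Oct 9, 2311 (725 left).
−365 (one year) → Oct 9, 2310 (360 left).
−9 → Sep 30, 2310 (end of Sep, 30 days; 351 left).
−30 → Aug 31, 2310 (end of Aug, 31 days; 321 left).
−31 → Jul 31, 2310 (end of Jul, 31 days; 290 left).
−31 → Jun 30, 2310 (end of Jun, 30 days; 259 left).
−30 → May 31, 2310 (end of May, 31 days; 229 left).
−31 → Apr 30, 2310 (end of Apr, 30 days; 198 left).
−30 → Mar 31, 2310 (end of Mar, 31 days; 168 left).
−31 → Feb 28, 2310 (end of Feb, 28 days; 137 left).
−28 → Jan 31, 2310 (end of Jan, 31 days; 109 left).
−31 → Dec 31, 2309 (end of Dec, 31 days; 78 left).
−31 → Nov 30, 2309 (end of Nov, 30 days; 47 left).
−30 → Oct 31, 2309 (end of Oct, 31 days; 17 left).
−17 → Oct 14, 2309.

October 14, 2309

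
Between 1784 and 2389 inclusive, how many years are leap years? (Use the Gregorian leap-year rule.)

Multiples of 4 in [1784,2389]: 152.
Of those, multiples of 100: 6 (not leap unless ÷400).
Multiples of 400: 1.
Leap years = 152 − 6 + 1 = 147.

147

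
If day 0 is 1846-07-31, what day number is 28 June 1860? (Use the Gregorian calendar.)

5081

Jul 31, 1846 → Jul 31, 1847: 365 days.
Jul 31, 1847 → Jul 31, 1848: 366 days (Feb 29, 1848 is in that span).
Jul 31, 1848 → Jul 31, 1849: 365 days.
Jul 31, 1849 → Jul 31, 1850: 365 days.
Jul 31, 1850 → Jul 31, 1851: 365 days.
Jul 31, 1851 → Jul 31, 1852: 366 days (Feb 29, 1852 is in that span).
Jul 31, 1852 → Jul 31, 1853: 365 days.
Jul 31, 1853 → Jul 31, 1854: 365 days.
Jul 31, 1854 → Jul 31, 1855: 365 days.
Jul 31, 1855 → Jul 31, 1856: 366 days (Feb 29, 1856 is in that span).
Jul 31, 1856 → Jul 31, 1857: 365 days.
Jul 31, 1857 → Jul 31, 1858: 365 days.
Jul 31, 1858 → Jul 31, 1859: 365 days.
Jul 31, 1859 → Aug 31, 1859: 31 days (July has 31).
Aug 31, 1859 → Sep 30, 1859: 30 days (August has 31).
Sep 30, 1859 → Oct 30, 1859: 30 days (September has 30).
Oct 30, 1859 → Nov 30, 1859: 31 days (October has 31).
Nov 30, 1859 → Dec 30, 1859: 30 days (November has 30).
Dec 30, 1859 → Jan 30, 1860: 31 days (December has 31).
Jan 30, 1860 → Feb 29, 1860: 30 days (January has 31).
Feb 29, 1860 → Mar 29, 1860: 29 days (February has 29).
Mar 29, 1860 → Apr 29, 1860: 31 days (March has 31).
Apr 29, 1860 → May 29, 1860: 30 days (April has 30).
May 29, 1860 → Jun 28, 1860: 30 days.
Total: 5081 days.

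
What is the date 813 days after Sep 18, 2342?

+365 (one year) → Sep 18, 2343 (448 left).
+366 (one year; includes Feb 29, 2344) → Sep 18, 2344 (82 left).
Sep has 30 days: +13 → Oct 1, 2344 (69 left).
Oct has 31 days: +31 → Nov 1, 2344 (38 left).
Nov has 30 days: +30 → Dec 1, 2344 (8 left).
+8 → Dec 9, 2344.

December 9, 2344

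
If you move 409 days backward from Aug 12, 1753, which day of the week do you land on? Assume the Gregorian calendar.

Aug 12, 1753 is a Sunday.
409 mod 7 = 3, so 409 days before a Sunday is Sunday − 3 = Thursday.

Thursday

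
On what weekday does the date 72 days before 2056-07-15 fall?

Jul 15, 2056 is a Saturday.
72 mod 7 = 2, so 72 days before a Saturday is Saturday − 2 = Thursday.

Thursday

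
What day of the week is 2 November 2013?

Saturday

Doomsday rule: the anchor day for the 2000s is Tuesday. For year 13: 13÷12 = 1 r 1, and 1÷4 = 0, so 1+1+0 = 2.
Tuesday + 2 ≡ Thursday — that's 2013's doomsday.
In November the doomsday date is Nov 7.
Nov 2 is 5 days before Nov 7; 5 mod 7 = 5, so Thursday − 5 = Saturday.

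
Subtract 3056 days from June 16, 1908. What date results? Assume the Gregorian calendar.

−366 (one year; includes Feb 29, 1908) → Jun 16, 1907 (2690 left).
−365 (one year) → Jun 16, 1906 (2325 left).
−365 (one year) → Jun 16, 1905 (1960 left).
−365 (one year) → Jun 16, 1904 (1595 left).
−366 (one year; includes Feb 29, 1904) → Jun 16, 1903 (1229 left).
−365 (one year) → Jun 16, 1902 (864 left).
−365 (one year) → Jun 16, 1901 (499 left).
−365 (one year) → Jun 16, 1900 (134 left).
−16 → May 31, 1900 (end of May, 31 days; 118 left).
−31 → Apr 30, 1900 (end of Apr, 30 days; 87 left).
−30 → Mar 31, 1900 (end of Mar, 31 days; 57 left).
−31 → Feb 28, 1900 (end of Feb, 28 days; 26 left).
−26 → Feb 2, 1900.

February 2, 1900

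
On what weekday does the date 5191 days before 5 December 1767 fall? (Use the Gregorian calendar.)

Tuesday

First find the weekday of Dec 5, 1767. Doomsday rule: the anchor day for the 1700s is Sunday. For year 67: 67÷12 = 5 r 7, and 7÷4 = 1, so 5+7+1 = 13.
Sunday + 13 ≡ Saturday — that's 1767's doomsday.
In December the doomsday date is Dec 12.
Dec 5 is 7 days before Dec 12; 7 mod 7 = 0, so Saturday − 0 = Saturday.
5191 mod 7 = 4, so 5191 days before a Saturday is Saturday − 4 = Tuesday.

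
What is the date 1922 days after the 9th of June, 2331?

September 12, 2336

+366 (one year; includes Feb 29, 2332) → Jun 9, 2332 (1556 left).
+365 (one year) → Jun 9, 2333 (1191 left).
+365 (one year) → Jun 9, 2334 (826 left).
+365 (one year) → Jun 9, 2335 (461 left).
+366 (one year; includes Feb 29, 2336) → Jun 9, 2336 (95 left).
Jun has 30 days: +22 → Jul 1, 2336 (73 left).
Jul has 31 days: +31 → Aug 1, 2336 (42 left).
Aug has 31 days: +31 → Sep 1, 2336 (11 left).
+11 → Sep 12, 2336.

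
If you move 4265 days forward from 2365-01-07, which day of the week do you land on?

Saturday

First find the weekday of Jan 7, 2365. Doomsday rule: the anchor day for the 2300s is Wednesday. For year 65: 65÷12 = 5 r 5, and 5÷4 = 1, so 5+5+1 = 11.
Wednesday + 11 ≡ Sunday — that's 2365's doomsday.
In January the doomsday date is Jan 3 (2365 is not a leap year).
Jan 7 is 4 days after Jan 3; 4 mod 7 = 4, so Sunday + 4 = Thursday.
4265 mod 7 = 2, so 4265 days after a Thursday is Thursday + 2 = Saturday.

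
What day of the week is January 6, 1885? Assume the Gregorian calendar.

Tuesday

Doomsday rule: the anchor day for the 1800s is Friday. For year 85: 85÷12 = 7 r 1, and 1÷4 = 0, so 7+1+0 = 8.
Friday + 8 ≡ Saturday — that's 1885's doomsday.
In January the doomsday date is Jan 3 (1885 is not a leap year).
Jan 6 is 3 days after Jan 3; 3 mod 7 = 3, so Saturday + 3 = Tuesday.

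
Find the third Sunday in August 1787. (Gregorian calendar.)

August 19, 1787

August 1, 1787 is a Wednesday.
The first Sunday is therefore August 5 (4 days later).
The third Sunday is 5 + 2×7 = August 19.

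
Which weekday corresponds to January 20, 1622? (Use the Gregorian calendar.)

Thursday

Doomsday rule: the anchor day for the 1600s is Tuesday. For year 22: 22÷12 = 1 r 10, and 10÷4 = 2, so 1+10+2 = 13.
Tuesday + 13 ≡ Monday — that's 1622's doomsday.
In January the doomsday date is Jan 3 (1622 is not a leap year).
Jan 20 is 17 days after Jan 3; 17 mod 7 = 3, so Monday + 3 = Thursday.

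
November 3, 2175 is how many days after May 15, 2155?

7477

May 15, 2155 → May 15, 2156: 366 days (Feb 29, 2156 is in that span).
May 15, 2156 → May 15, 2157: 365 days.
May 15, 2157 → May 15, 2158: 365 days.
May 15, 2158 → May 15, 2159: 365 days.
May 15, 2159 → May 15, 2160: 366 days (Feb 29, 2160 is in that span).
May 15, 2160 → May 15, 2161: 365 days.
May 15, 2161 → May 15, 2162: 365 days.
May 15, 2162 → May 15, 2163: 365 days.
May 15, 2163 → May 15, 2164: 366 days (Feb 29, 2164 is in that span).
May 15, 2164 → May 15, 2165: 365 days.
May 15, 2165 → May 15, 2166: 365 days.
May 15, 2166 → May 15, 2167: 365 days.
May 15, 2167 → May 15, 2168: 366 days (Feb 29, 2168 is in that span).
May 15, 2168 → May 15, 2169: 365 days.
May 15, 2169 → May 15, 2170: 365 days.
May 15, 2170 → May 15, 2171: 365 days.
May 15, 2171 → May 15, 2172: 366 days (Feb 29, 2172 is in that span).
May 15, 2172 → May 15, 2173: 365 days.
May 15, 2173 → May 15, 2174: 365 days.
May 15, 2174 → May 15, 2175: 365 days.
May 15, 2175 → Jun 15, 2175: 31 days (May has 31).
Jun 15, 2175 → Jul 15, 2175: 30 days (June has 30).
Jul 15, 2175 → Aug 15, 2175: 31 days (July has 31).
Aug 15, 2175 → Sep 15, 2175: 31 days (August has 31).
Sep 15, 2175 → Oct 15, 2175: 30 days (September has 30).
Oct 15, 2175 → Nov 3, 2175: 19 days.
Total: 7477 days.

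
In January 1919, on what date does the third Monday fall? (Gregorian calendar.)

January 1, 1919 is a Wednesday.
The first Monday is therefore January 6 (5 days later).
The third Monday is 6 + 2×7 = January 20.

January 20, 1919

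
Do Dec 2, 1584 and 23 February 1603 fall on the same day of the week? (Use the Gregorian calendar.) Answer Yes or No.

From Dec 2, 1584 to Feb 23, 1603 is 6657 days.
6657 mod 7 = 0, so they are the same weekday.
(Dec 2, 1584 is a Sunday; Feb 23, 1603 is a Sunday.)

Yes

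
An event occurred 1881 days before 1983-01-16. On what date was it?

November 22, 1977

−365 (one year) → Jan 16, 1982 (1516 left).
−365 (one year) → Jan 16, 1981 (1151 left).
−366 (one year; includes Feb 29, 1980) → Jan 16, 1980 (785 left).
−365 (one year) → Jan 16, 1979 (420 left).
−365 (one year) → Jan 16, 1978 (55 left).
−16 → Dec 31, 1977 (end of Dec, 31 days; 39 left).
−31 → Nov 30, 1977 (end of Nov, 30 days; 8 left).
−8 → Nov 22, 1977.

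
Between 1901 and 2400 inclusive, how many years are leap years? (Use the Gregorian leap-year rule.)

122

Multiples of 4 in [1901,2400]: 125.
Of those, multiples of 100: 5 (not leap unless ÷400).
Multiples of 400: 2.
Leap years = 125 − 5 + 2 = 122.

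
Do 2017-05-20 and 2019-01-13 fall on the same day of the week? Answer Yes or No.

No

From May 20, 2017 to Jan 13, 2019 is 603 days.
603 mod 7 = 1, so they are different weekdays.
(May 20, 2017 is a Saturday; Jan 13, 2019 is a Sunday.)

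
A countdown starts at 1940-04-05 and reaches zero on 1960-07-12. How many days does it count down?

Apr 5, 1940 → Apr 5, 1941: 365 days.
Apr 5, 1941 → Apr 5, 1942: 365 days.
Apr 5, 1942 → Apr 5, 1943: 365 days.
Apr 5, 1943 → Apr 5, 1944: 366 days (Feb 29, 1944 is in that span).
Apr 5, 1944 → Apr 5, 1945: 365 days.
Apr 5, 1945 → Apr 5, 1946: 365 days.
Apr 5, 1946 → Apr 5, 1947: 365 days.
Apr 5, 1947 → Apr 5, 1948: 366 days (Feb 29, 1948 is in that span).
Apr 5, 1948 → Apr 5, 1949: 365 days.
Apr 5, 1949 → Apr 5, 1950: 365 days.
Apr 5, 1950 → Apr 5, 1951: 365 days.
Apr 5, 1951 → Apr 5, 1952: 366 days (Feb 29, 1952 is in that span).
Apr 5, 1952 → Apr 5, 1953: 365 days.
Apr 5, 1953 → Apr 5, 1954: 365 days.
Apr 5, 1954 → Apr 5, 1955: 365 days.
Apr 5, 1955 → Apr 5, 1956: 366 days (Feb 29, 1956 is in that span).
Apr 5, 1956 → Apr 5, 1957: 365 days.
Apr 5, 1957 → Apr 5, 1958: 365 days.
Apr 5, 1958 → Apr 5, 1959: 365 days.
Apr 5, 1959 → Apr 5, 1960: 366 days (Feb 29, 1960 is in that span).
Apr 5, 1960 → May 5, 1960: 30 days (April has 30).
May 5, 1960 → Jun 5, 1960: 31 days (May has 31).
Jun 5, 1960 → Jul 5, 1960: 30 days (June has 30).
Jul 5, 1960 → Jul 12, 1960: 7 days.
Total: 7403 days.

7403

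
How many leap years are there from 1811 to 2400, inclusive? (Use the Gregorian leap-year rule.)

Multiples of 4 in [1811,2400]: 148.
Of those, multiples of 100: 6 (not leap unless ÷400).
Multiples of 400: 2.
Leap years = 148 − 6 + 2 = 144.

144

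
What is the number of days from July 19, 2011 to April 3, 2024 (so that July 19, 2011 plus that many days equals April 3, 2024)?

Jul 19, 2011 → Jul 19, 2012: 366 days (Feb 29, 2012 is in that span).
Jul 19, 2012 → Jul 19, 2013: 365 days.
Jul 19, 2013 → Jul 19, 2014: 365 days.
Jul 19, 2014 → Jul 19, 2015: 365 days.
Jul 19, 2015 → Jul 19, 2016: 366 days (Feb 29, 2016 is in that span).
Jul 19, 2016 → Jul 19, 2017: 365 days.
Jul 19, 2017 → Jul 19, 2018: 365 days.
Jul 19, 2018 → Jul 19, 2019: 365 days.
Jul 19, 2019 → Jul 19, 2020: 366 days (Feb 29, 2020 is in that span).
Jul 19, 2020 → Jul 19, 2021: 365 days.
Jul 19, 2021 → Jul 19, 2022: 365 days.
Jul 19, 2022 → Jul 19, 2023: 365 days.
Jul 19, 2023 → Aug 19, 2023: 31 days (July has 31).
Aug 19, 2023 → Sep 19, 2023: 31 days (August has 31).
Sep 19, 2023 → Oct 19, 2023: 30 days (September has 30).
Oct 19, 2023 → Nov 19, 2023: 31 days (October has 31).
Nov 19, 2023 → Dec 19, 2023: 30 days (November has 30).
Dec 19, 2023 → Jan 19, 2024: 31 days (December has 31).
Jan 19, 2024 → Feb 19, 2024: 31 days (January has 31).
Feb 19, 2024 → Mar 19, 2024: 29 days (February has 29).
Mar 19, 2024 → Apr 3, 2024: 15 days.
Total: 4642 days.

4642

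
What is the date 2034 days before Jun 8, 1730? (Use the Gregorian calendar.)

−365 (one year) → Jun 8, 1729 (1669 left).
−365 (one year) → Jun 8, 1728 (1304 left).
−366 (one year; includes Feb 29, 1728) → Jun 8, 1727 (938 left).
−365 (one year) → Jun 8, 1726 (573 left).
−365 (one year) → Jun 8, 1725 (208 left).
−8 → May 31, 1725 (end of May, 31 days; 200 left).
−31 → Apr 30, 1725 (end of Apr, 30 days; 169 left).
−30 → Mar 31, 1725 (end of Mar, 31 days; 139 left).
−31 → Feb 28, 1725 (end of Feb, 28 days; 108 left).
−28 → Jan 31, 1725 (end of Jan, 31 days; 80 left).
−31 → Dec 31, 1724 (end of Dec, 31 days; 49 left).
−31 → Nov 30, 1724 (end of Nov, 30 days; 18 left).
−18 → Nov 12, 1724.

November 12, 1724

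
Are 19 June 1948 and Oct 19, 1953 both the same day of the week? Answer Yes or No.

From Jun 19, 1948 to Oct 19, 1953 is 1948 days.
1948 mod 7 = 2, so they are different weekdays.
(Jun 19, 1948 is a Saturday; Oct 19, 1953 is a Monday.)

No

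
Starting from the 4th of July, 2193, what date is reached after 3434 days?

November 29, 2202

+365 (one year) → Jul 4, 2194 (3069 left).
+365 (one year) → Jul 4, 2195 (2704 left).
+366 (one year; includes Feb 29, 2196) → Jul 4, 2196 (2338 left).
+365 (one year) → Jul 4, 2197 (1973 left).
+365 (one year) → Jul 4, 2198 (1608 left).
+365 (one year) → Jul 4, 2199 (1243 left).
+365 (one year) → Jul 4, 2200 (878 left).
+365 (one year) → Jul 4, 2201 (513 left).
+365 (one year) → Jul 4, 2202 (148 left).
Jul has 31 days: +28 → Aug 1, 2202 (120 left).
Aug has 31 days: +31 → Sep 1, 2202 (89 left).
Sep has 30 days: +30 → Oct 1, 2202 (59 left).
Oct has 31 days: +31 → Nov 1, 2202 (28 left).
+28 → Nov 29, 2202.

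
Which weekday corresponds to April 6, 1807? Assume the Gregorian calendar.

Doomsday rule: the anchor day for the 1800s is Friday. For year 07: 7÷12 = 0 r 7, and 7÷4 = 1, so 0+7+1 = 8.
Friday + 8 ≡ Saturday — that's 1807's doomsday.
In April the doomsday date is Apr 4.
Apr 6 is 2 days after Apr 4; 2 mod 7 = 2, so Saturday + 2 = Monday.

Monday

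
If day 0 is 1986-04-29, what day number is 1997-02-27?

3957

Apr 29, 1986 → Apr 29, 1987: 365 days.
Apr 29, 1987 → Apr 29, 1988: 366 days (Feb 29, 1988 is in that span).
Apr 29, 1988 → Apr 29, 1989: 365 days.
Apr 29, 1989 → Apr 29, 1990: 365 days.
Apr 29, 1990 → Apr 29, 1991: 365 days.
Apr 29, 1991 → Apr 29, 1992: 366 days (Feb 29, 1992 is in that span).
Apr 29, 1992 → Apr 29, 1993: 365 days.
Apr 29, 1993 → Apr 29, 1994: 365 days.
Apr 29, 1994 → Apr 29, 1995: 365 days.
Apr 29, 1995 → Apr 29, 1996: 366 days (Feb 29, 1996 is in that span).
Apr 29, 1996 → May 29, 1996: 30 days (April has 30).
May 29, 1996 → Jun 29, 1996: 31 days (May has 31).
Jun 29, 1996 → Jul 29, 1996: 30 days (June has 30).
Jul 29, 1996 → Aug 29, 1996: 31 days (July has 31).
Aug 29, 1996 → Sep 29, 1996: 31 days (August has 31).
Sep 29, 1996 → Oct 29, 1996: 30 days (September has 30).
Oct 29, 1996 → Nov 29, 1996: 31 days (October has 31).
Nov 29, 1996 → Dec 29, 1996: 30 days (November has 30).
Dec 29, 1996 → Jan 29, 1997: 31 days (December has 31).
Jan 29, 1997 → Feb 27, 1997: 29 days.
Total: 3957 days.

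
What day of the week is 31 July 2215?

Doomsday rule: the anchor day for the 2200s is Friday. For year 15: 15÷12 = 1 r 3, and 3÷4 = 0, so 1+3+0 = 4.
Friday + 4 ≡ Tuesday — that's 2215's doomsday.
In July the doomsday date is Jul 11.
Jul 31 is 20 days after Jul 11; 20 mod 7 = 6, so Tuesday + 6 = Monday.

Monday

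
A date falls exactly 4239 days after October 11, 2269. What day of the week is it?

Friday

Oct 11, 2269 is a Monday.
4239 mod 7 = 4, so 4239 days after a Monday is Monday + 4 = Friday.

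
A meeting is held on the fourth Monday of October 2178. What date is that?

October 1, 2178 is a Thursday.
The first Monday is therefore October 5 (4 days later).
The fourth Monday is 5 + 3×7 = October 26.

October 26, 2178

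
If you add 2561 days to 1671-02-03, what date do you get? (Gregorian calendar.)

February 7, 1678

+365 (one year) → Feb 3, 1672 (2196 left).
+366 (one year; includes Feb 29, 1672) → Feb 3, 1673 (1830 left).
+365 (one year) → Feb 3, 1674 (1465 left).
+365 (one year) → Feb 3, 1675 (1100 left).
+365 (one year) → Feb 3, 1676 (735 left).
+366 (one year; includes Feb 29, 1676) → Feb 3, 1677 (369 left).
Feb has 28 days: +26 → Mar 1, 1677 (343 left).
Mar has 31 days: +31 → Apr 1, 1677 (312 left).
Apr has 30 days: +30 → May 1, 1677 (282 left).
May has 31 days: +31 → Jun 1, 1677 (251 left).
Jun has 30 days: +30 → Jul 1, 1677 (221 left).
Jul has 31 days: +31 → Aug 1, 1677 (190 left).
Aug has 31 days: +31 → Sep 1, 1677 (159 left).
Sep has 30 days: +30 → Oct 1, 1677 (129 left).
Oct has 31 days: +31 → Nov 1, 1677 (98 left).
Nov has 30 days: +30 → Dec 1, 1677 (68 left).
Dec has 31 days: +31 → Jan 1, 1678 (37 left).
Jan has 31 days: +31 → Feb 1, 1678 (6 left).
+6 → Feb 7, 1678.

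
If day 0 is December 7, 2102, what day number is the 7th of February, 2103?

62

Dec 7, 2102 → Jan 7, 2103: 31 days (December has 31).
Jan 7, 2103 → Feb 7, 2103: 31 days.
Total: 62 days.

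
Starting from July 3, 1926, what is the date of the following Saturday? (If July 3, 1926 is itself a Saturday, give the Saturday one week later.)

July 10, 1926

Jul 3, 1926 is a Saturday.
From Saturday to the next Saturday is 7 days.
Jul 3, 1926 + 7 = Jul 10, 1926.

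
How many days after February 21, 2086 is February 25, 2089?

1100

Feb 21, 2086 → Feb 21, 2087: 365 days.
Feb 21, 2087 → Feb 21, 2088: 365 days.
Feb 21, 2088 → Mar 21, 2088: 29 days (February has 29).
Mar 21, 2088 → Apr 21, 2088: 31 days (March has 31).
Apr 21, 2088 → May 21, 2088: 30 days (April has 30).
May 21, 2088 → Jun 21, 2088: 31 days (May has 31).
Jun 21, 2088 → Jul 21, 2088: 30 days (June has 30).
Jul 21, 2088 → Aug 21, 2088: 31 days (July has 31).
Aug 21, 2088 → Sep 21, 2088: 31 days (August has 31).
Sep 21, 2088 → Oct 21, 2088: 30 days (September has 30).
Oct 21, 2088 → Nov 21, 2088: 31 days (October has 31).
Nov 21, 2088 → Dec 21, 2088: 30 days (November has 30).
Dec 21, 2088 → Jan 21, 2089: 31 days (December has 31).
Jan 21, 2089 → Feb 21, 2089: 31 days (January has 31).
Feb 21, 2089 → Feb 25, 2089: 4 days.
Total: 1100 days.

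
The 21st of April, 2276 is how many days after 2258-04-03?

Apr 3, 2258 → Apr 3, 2259: 365 days.
Apr 3, 2259 → Apr 3, 2260: 366 days (Feb 29, 2260 is in that span).
Apr 3, 2260 → Apr 3, 2261: 365 days.
Apr 3, 2261 → Apr 3, 2262: 365 days.
Apr 3, 2262 → Apr 3, 2263: 365 days.
Apr 3, 2263 → Apr 3, 2264: 366 days (Feb 29, 2264 is in that span).
Apr 3, 2264 → Apr 3, 2265: 365 days.
Apr 3, 2265 → Apr 3, 2266: 365 days.
Apr 3, 2266 → Apr 3, 2267: 365 days.
Apr 3, 2267 → Apr 3, 2268: 366 days (Feb 29, 2268 is in that span).
Apr 3, 2268 → Apr 3, 2269: 365 days.
Apr 3, 2269 → Apr 3, 2270: 365 days.
Apr 3, 2270 → Apr 3, 2271: 365 days.
Apr 3, 2271 → Apr 3, 2272: 366 days (Feb 29, 2272 is in that span).
Apr 3, 2272 → Apr 3, 2273: 365 days.
Apr 3, 2273 → Apr 3, 2274: 365 days.
Apr 3, 2274 → Apr 3, 2275: 365 days.
Apr 3, 2275 → May 3, 2275: 30 days (April has 30).
May 3, 2275 → Jun 3, 2275: 31 days (May has 31).
Jun 3, 2275 → Jul 3, 2275: 30 days (June has 30).
Jul 3, 2275 → Aug 3, 2275: 31 days (July has 31).
Aug 3, 2275 → Sep 3, 2275: 31 days (August has 31).
Sep 3, 2275 → Oct 3, 2275: 30 days (September has 30).
Oct 3, 2275 → Nov 3, 2275: 31 days (October has 31).
Nov 3, 2275 → Dec 3, 2275: 30 days (November has 30).
Dec 3, 2275 → Jan 3, 2276: 31 days (December has 31).
Jan 3, 2276 → Feb 3, 2276: 31 days (January has 31).
Feb 3, 2276 → Mar 3, 2276: 29 days (February has 29).
Mar 3, 2276 → Apr 3, 2276: 31 days (March has 31).
Apr 3, 2276 → Apr 21, 2276: 18 days.
Total: 6593 days.

6593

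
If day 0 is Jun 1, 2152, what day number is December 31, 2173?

Jun 1, 2152 → Jun 1, 2153: 365 days.
Jun 1, 2153 → Jun 1, 2154: 365 days.
Jun 1, 2154 → Jun 1, 2155: 365 days.
Jun 1, 2155 → Jun 1, 2156: 366 days (Feb 29, 2156 is in that span).
Jun 1, 2156 → Jun 1, 2157: 365 days.
Jun 1, 2157 → Jun 1, 2158: 365 days.
Jun 1, 2158 → Jun 1, 2159: 365 days.
Jun 1, 2159 → Jun 1, 2160: 366 days (Feb 29, 2160 is in that span).
Jun 1, 2160 → Jun 1, 2161: 365 days.
Jun 1, 2161 → Jun 1, 2162: 365 days.
Jun 1, 2162 → Jun 1, 2163: 365 days.
Jun 1, 2163 → Jun 1, 2164: 366 days (Feb 29, 2164 is in that span).
Jun 1, 2164 → Jun 1, 2165: 365 days.
Jun 1, 2165 → Jun 1, 2166: 365 days.
Jun 1, 2166 → Jun 1, 2167: 365 days.
Jun 1, 2167 → Jun 1, 2168: 366 days (Feb 29, 2168 is in that span).
Jun 1, 2168 → Jun 1, 2169: 365 days.
Jun 1, 2169 → Jun 1, 2170: 365 days.
Jun 1, 2170 → Jun 1, 2171: 365 days.
Jun 1, 2171 → Jun 1, 2172: 366 days (Feb 29, 2172 is in that span).
Jun 1, 2172 → Jun 1, 2173: 365 days.
Jun 1, 2173 → Jul 1, 2173: 30 days (June has 30).
Jul 1, 2173 → Aug 1, 2173: 31 days (July has 31).
Aug 1, 2173 → Sep 1, 2173: 31 days (August has 31).
Sep 1, 2173 → Oct 1, 2173: 30 days (September has 30).
Oct 1, 2173 → Nov 1, 2173: 31 days (October has 31).
Nov 1, 2173 → Dec 1, 2173: 30 days (November has 30).
Dec 1, 2173 → Dec 31, 2173: 30 days.
Total: 7883 days.

7883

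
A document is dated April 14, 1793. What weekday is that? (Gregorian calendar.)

Sunday

Doomsday rule: the anchor day for the 1700s is Sunday. For year 93: 93÷12 = 7 r 9, and 9÷4 = 2, so 7+9+2 = 18.
Sunday + 18 ≡ Thursday — that's 1793's doomsday.
In April the doomsday date is Apr 4.
Apr 14 is 10 days after Apr 4; 10 mod 7 = 3, so Thursday + 3 = Sunday.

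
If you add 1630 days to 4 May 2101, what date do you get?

October 20, 2105

+365 (one year) → May 4, 2102 (1265 left).
+365 (one year) → May 4, 2103 (900 left).
+366 (one year; includes Feb 29, 2104) → May 4, 2104 (534 left).
+365 (one year) → May 4, 2105 (169 left).
May has 31 days: +28 → Jun 1, 2105 (141 left).
Jun has 30 days: +30 → Jul 1, 2105 (111 left).
Jul has 31 days: +31 → Aug 1, 2105 (80 left).
Aug has 31 days: +31 → Sep 1, 2105 (49 left).
Sep has 30 days: +30 → Oct 1, 2105 (19 left).
+19 → Oct 20, 2105.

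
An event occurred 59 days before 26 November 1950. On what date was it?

September 28, 1950

−26 → Oct 31, 1950 (end of Oct, 31 days; 33 left).
−31 → Sep 30, 1950 (end of Sep, 30 days; 2 left).
−2 → Sep 28, 1950.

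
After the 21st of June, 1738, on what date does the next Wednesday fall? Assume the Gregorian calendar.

Jun 21, 1738 is a Saturday.
From Saturday to the next Wednesday is 4 days.
Jun 21, 1738 + 4 = Jun 25, 1738.

June 25, 1738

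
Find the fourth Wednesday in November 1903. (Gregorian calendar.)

November 25, 1903

November 1, 1903 is a Sunday.
The first Wednesday is therefore November 4 (3 days later).
The fourth Wednesday is 4 + 3×7 = November 25.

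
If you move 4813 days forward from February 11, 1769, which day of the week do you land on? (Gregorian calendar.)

Wednesday

First find the weekday of Feb 11, 1769. Doomsday rule: the anchor day for the 1700s is Sunday. For year 69: 69÷12 = 5 r 9, and 9÷4 = 2, so 5+9+2 = 16.
Sunday + 16 ≡ Tuesday — that's 1769's doomsday.
In February the doomsday date is Feb 28 (1769 is not a leap year).
Feb 11 is 17 days before Feb 28; 17 mod 7 = 3, so Tuesday − 3 = Saturday.
4813 mod 7 = 4, so 4813 days after a Saturday is Saturday + 4 = Wednesday.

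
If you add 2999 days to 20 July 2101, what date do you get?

+365 (one year) → Jul 20, 2102 (2634 left).
+365 (one year) → Jul 20, 2103 (2269 left).
+366 (one year; includes Feb 29, 2104) → Jul 20, 2104 (1903 left).
+365 (one year) → Jul 20, 2105 (1538 left).
+365 (one year) → Jul 20, 2106 (1173 left).
+365 (one year) → Jul 20, 2107 (808 left).
+366 (one year; includes Feb 29, 2108) → Jul 20, 2108 (442 left).
+365 (one year) → Jul 20, 2109 (77 left).
Jul has 31 days: +12 → Aug 1, 2109 (65 left).
Aug has 31 days: +31 → Sep 1, 2109 (34 left).
Sep has 30 days: +30 → Oct 1, 2109 (4 left).
+4 → Oct 5, 2109.

October 5, 2109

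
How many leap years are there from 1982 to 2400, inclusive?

Multiples of 4 in [1982,2400]: 105.
Of those, multiples of 100: 5 (not leap unless ÷400).
Multiples of 400: 2.
Leap years = 105 − 5 + 2 = 102.

102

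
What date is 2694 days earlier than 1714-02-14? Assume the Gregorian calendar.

−365 (one year) → Feb 14, 1713 (2329 left).
−366 (one year; includes Feb 29, 1712) → Feb 14, 1712 (1963 left).
−365 (one year) → Feb 14, 1711 (1598 left).
−365 (one year) → Feb 14, 1710 (1233 left).
−365 (one year) → Feb 14, 1709 (868 left).
−366 (one year; includes Feb 29, 1708) → Feb 14, 1708 (502 left).
−365 (one year) → Feb 14, 1707 (137 left).
−14 → Jan 31, 1707 (end of Jan, 31 days; 123 left).
−31 → Dec 31, 1706 (end of Dec, 31 days; 92 left).
−31 → Nov 30, 1706 (end of Nov, 30 days; 61 left).
−30 → Oct 31, 1706 (end of Oct, 31 days; 31 left).
−31 → Sep 30, 1706 (end of Sep, 30 days; 0 left).

September 30, 1706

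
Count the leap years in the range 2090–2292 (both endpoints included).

49

Multiples of 4 in [2090,2292]: 51.
Of those, multiples of 100: 2 (not leap unless ÷400).
Multiples of 400: 0.
Leap years = 51 − 2 + 0 = 49.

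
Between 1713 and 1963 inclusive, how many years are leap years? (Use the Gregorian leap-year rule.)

60

Multiples of 4 in [1713,1963]: 62.
Of those, multiples of 100: 2 (not leap unless ÷400).
Multiples of 400: 0.
Leap years = 62 − 2 + 0 = 60.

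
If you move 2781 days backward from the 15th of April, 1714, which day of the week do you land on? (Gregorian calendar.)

Friday

Apr 15, 1714 is a Sunday.
2781 mod 7 = 2, so 2781 days before a Sunday is Sunday − 2 = Friday.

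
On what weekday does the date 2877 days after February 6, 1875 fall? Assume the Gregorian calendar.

Saturday

Feb 6, 1875 is a Saturday.
2877 mod 7 = 0, so 2877 days after a Saturday is Saturday + 0 = Saturday.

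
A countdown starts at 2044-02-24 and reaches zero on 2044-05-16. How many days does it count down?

Feb 24, 2044 → Mar 24, 2044: 29 days (February has 29).
Mar 24, 2044 → Apr 24, 2044: 31 days (March has 31).
Apr 24, 2044 → May 16, 2044: 22 days.
Total: 82 days.

82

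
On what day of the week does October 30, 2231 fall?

Sunday

Doomsday rule: the anchor day for the 2200s is Friday. For year 31: 31÷12 = 2 r 7, and 7÷4 = 1, so 2+7+1 = 10.
Friday + 10 ≡ Monday — that's 2231's doomsday.
In October the doomsday date is Oct 10.
Oct 30 is 20 days after Oct 10; 20 mod 7 = 6, so Monday + 6 = Sunday.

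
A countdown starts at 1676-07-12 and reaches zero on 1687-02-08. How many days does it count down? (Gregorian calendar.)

Jul 12, 1676 → Jul 12, 1677: 365 days.
Jul 12, 1677 → Jul 12, 1678: 365 days.
Jul 12, 1678 → Jul 12, 1679: 365 days.
Jul 12, 1679 → Jul 12, 1680: 366 days (Feb 29, 1680 is in that span).
Jul 12, 1680 → Jul 12, 1681: 365 days.
Jul 12, 1681 → Jul 12, 1682: 365 days.
Jul 12, 1682 → Jul 12, 1683: 365 days.
Jul 12, 1683 → Jul 12, 1684: 366 days (Feb 29, 1684 is in that span).
Jul 12, 1684 → Jul 12, 1685: 365 days.
Jul 12, 1685 → Jul 12, 1686: 365 days.
Jul 12, 1686 → Aug 12, 1686: 31 days (July has 31).
Aug 12, 1686 → Sep 12, 1686: 31 days (August has 31).
Sep 12, 1686 → Oct 12, 1686: 30 days (September has 30).
Oct 12, 1686 → Nov 12, 1686: 31 days (October has 31).
Nov 12, 1686 → Dec 12, 1686: 30 days (November has 30).
Dec 12, 1686 → Jan 12, 1687: 31 days (December has 31).
Jan 12, 1687 → Feb 8, 1687: 27 days.
Total: 3863 days.

3863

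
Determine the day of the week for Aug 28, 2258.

Doomsday rule: the anchor day for the 2200s is Friday. For year 58: 58÷12 = 4 r 10, and 10÷4 = 2, so 4+10+2 = 16.
Friday + 16 ≡ Sunday — that's 2258's doomsday.
In August the doomsday date is Aug 8.
Aug 28 is 20 days after Aug 8; 20 mod 7 = 6, so Sunday + 6 = Saturday.

Saturday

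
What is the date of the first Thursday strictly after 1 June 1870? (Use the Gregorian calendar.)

June 2, 1870

Jun 1, 1870 is a Wednesday.
From Wednesday to the next Thursday is 1 day.
Jun 1, 1870 + 1 = Jun 2, 1870.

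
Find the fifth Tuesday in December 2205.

December 1, 2205 is a Sunday.
The first Tuesday is therefore December 3 (2 days later).
The fifth Tuesday is 3 + 4×7 = December 31.

December 31, 2205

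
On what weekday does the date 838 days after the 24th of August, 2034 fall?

Aug 24, 2034 is a Thursday.
838 mod 7 = 5, so 838 days after a Thursday is Thursday + 5 = Tuesday.

Tuesday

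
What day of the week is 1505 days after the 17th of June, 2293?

Saturday

Jun 17, 2293 is a Saturday.
1505 mod 7 = 0, so 1505 days after a Saturday is Saturday + 0 = Saturday.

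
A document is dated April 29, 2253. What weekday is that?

Friday

Doomsday rule: the anchor day for the 2200s is Friday. For year 53: 53÷12 = 4 r 5, and 5÷4 = 1, so 4+5+1 = 10.
Friday + 10 ≡ Monday — that's 2253's doomsday.
In April the doomsday date is Apr 4.
Apr 29 is 25 days after Apr 4; 25 mod 7 = 4, so Monday + 4 = Friday.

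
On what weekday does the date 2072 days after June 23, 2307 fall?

Jun 23, 2307 is a Sunday.
2072 mod 7 = 0, so 2072 days after a Sunday is Sunday + 0 = Sunday.

Sunday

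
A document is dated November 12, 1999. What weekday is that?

Doomsday rule: the anchor day for the 1900s is Wednesday. For year 99: 99÷12 = 8 r 3, and 3÷4 = 0, so 8+3+0 = 11.
Wednesday + 11 ≡ Sunday — that's 1999's doomsday.
In November the doomsday date is Nov 7.
Nov 12 is 5 days after Nov 7; 5 mod 7 = 5, so Sunday + 5 = Friday.

Friday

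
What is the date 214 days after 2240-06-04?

January 4, 2241

Jun has 30 days: +27 → Jul 1, 2240 (187 left).
Jul has 31 days: +31 → Aug 1, 2240 (156 left).
Aug has 31 days: +31 → Sep 1, 2240 (125 left).
Sep has 30 days: +30 → Oct 1, 2240 (95 left).
Oct has 31 days: +31 → Nov 1, 2240 (64 left).
Nov has 30 days: +30 → Dec 1, 2240 (34 left).
Dec has 31 days: +31 → Jan 1, 2241 (3 left).
+3 → Jan 4, 2241.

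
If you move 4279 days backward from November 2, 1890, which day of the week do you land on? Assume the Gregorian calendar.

First find the weekday of Nov 2, 1890. Doomsday rule: the anchor day for the 1800s is Friday. For year 90: 90÷12 = 7 r 6, and 6÷4 = 1, so 7+6+1 = 14.
Friday + 14 ≡ Friday — that's 1890's doomsday.
In November the doomsday date is Nov 7.
Nov 2 is 5 days before Nov 7; 5 mod 7 = 5, so Friday − 5 = Sunday.
4279 mod 7 = 2, so 4279 days before a Sunday is Sunday − 2 = Friday.

Friday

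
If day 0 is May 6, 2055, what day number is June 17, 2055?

May 6, 2055 → Jun 6, 2055: 31 days (May has 31).
Jun 6, 2055 → Jun 17, 2055: 11 days.
Total: 42 days.

42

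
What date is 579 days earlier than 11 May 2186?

−365 (one year) → May 11, 2185 (214 left).
−11 → Apr 30, 2185 (end of Apr, 30 days; 203 left).
−30 → Mar 31, 2185 (end of Mar, 31 days; 173 left).
−31 → Feb 28, 2185 (end of Feb, 28 days; 142 left).
−28 → Jan 31, 2185 (end of Jan, 31 days; 114 left).
−31 → Dec 31, 2184 (end of Dec, 31 days; 83 left).
−31 → Nov 30, 2184 (end of Nov, 30 days; 52 left).
−30 → Oct 31, 2184 (end of Oct, 31 days; 22 left).
−22 → Oct 9, 2184.

October 9, 2184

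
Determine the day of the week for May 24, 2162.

Monday

Doomsday rule: the anchor day for the 2100s is Sunday. For year 62: 62÷12 = 5 r 2, and 2÷4 = 0, so 5+2+0 = 7.
Sunday + 7 ≡ Sunday — that's 2162's doomsday.
In May the doomsday date is May 9.
May 24 is 15 days after May 9; 15 mod 7 = 1, so Sunday + 1 = Monday.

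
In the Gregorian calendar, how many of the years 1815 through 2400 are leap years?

Multiples of 4 in [1815,2400]: 147.
Of those, multiples of 100: 6 (not leap unless ÷400).
Multiples of 400: 2.
Leap years = 147 − 6 + 2 = 143.

143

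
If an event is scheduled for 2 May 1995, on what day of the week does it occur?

Doomsday rule: the anchor day for the 1900s is Wednesday. For year 95: 95÷12 = 7 r 11, and 11÷4 = 2, so 7+11+2 = 20.
Wednesday + 20 ≡ Tuesday — that's 1995's doomsday.
In May the doomsday date is May 9.
May 2 is 7 days before May 9; 7 mod 7 = 0, so Tuesday − 0 = Tuesday.

Tuesday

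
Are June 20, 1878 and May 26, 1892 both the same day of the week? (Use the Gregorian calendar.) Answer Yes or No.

From Jun 20, 1878 to May 26, 1892 is 5089 days.
5089 mod 7 = 0, so they are the same weekday.
(Jun 20, 1878 is a Thursday; May 26, 1892 is a Thursday.)

Yes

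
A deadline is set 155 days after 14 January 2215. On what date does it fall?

Jan has 31 days: +18 → Feb 1, 2215 (137 left).
Feb has 28 days: +28 → Mar 1, 2215 (109 left).
Mar has 31 days: +31 → Apr 1, 2215 (78 left).
Apr has 30 days: +30 → May 1, 2215 (48 left).
May has 31 days: +31 → Jun 1, 2215 (17 left).
+17 → Jun 18, 2215.

June 18, 2215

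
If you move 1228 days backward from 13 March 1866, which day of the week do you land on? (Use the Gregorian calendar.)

Saturday

First find the weekday of Mar 13, 1866. Doomsday rule: the anchor day for the 1800s is Friday. For year 66: 66÷12 = 5 r 6, and 6÷4 = 1, so 5+6+1 = 12.
Friday + 12 ≡ Wednesday — that's 1866's doomsday.
In March the doomsday date is Mar 14.
Mar 13 is 1 day before Mar 14; 1 mod 7 = 1, so Wednesday − 1 = Tuesday.
1228 mod 7 = 3, so 1228 days before a Tuesday is Tuesday − 3 = Saturday.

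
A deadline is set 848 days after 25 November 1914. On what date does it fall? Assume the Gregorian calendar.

+365 (one year) → Nov 25, 1915 (483 left).
+366 (one year; includes Feb 29, 1916) → Nov 25, 1916 (117 left).
Nov has 30 days: +6 → Dec 1, 1916 (111 left).
Dec has 31 days: +31 → Jan 1, 1917 (80 left).
Jan has 31 days: +31 → Feb 1, 1917 (49 left).
Feb has 28 days: +28 → Mar 1, 1917 (21 left).
+21 → Mar 22, 1917.

March 22, 1917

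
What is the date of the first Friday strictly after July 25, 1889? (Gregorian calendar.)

Jul 25, 1889 is a Thursday.
From Thursday to the next Friday is 1 day.
Jul 25, 1889 + 1 = Jul 26, 1889.

July 26, 1889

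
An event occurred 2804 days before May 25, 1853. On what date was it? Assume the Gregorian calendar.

September 20, 1845

−365 (one year) → May 25, 1852 (2439 left).
−366 (one year; includes Feb 29, 1852) → May 25, 1851 (2073 left).
−365 (one year) → May 25, 1850 (1708 left).
−365 (one year) → May 25, 1849 (1343 left).
−365 (one year) → May 25, 1848 (978 left).
−366 (one year; includes Feb 29, 1848) → May 25, 1847 (612 left).
−365 (one year) → May 25, 1846 (247 left).
−25 → Apr 30, 1846 (end of Apr, 30 days; 222 left).
−30 → Mar 31, 1846 (end of Mar, 31 days; 192 left).
−31 → Feb 28, 1846 (end of Feb, 28 days; 161 left).
−28 → Jan 31, 1846 (end of Jan, 31 days; 133 left).
−31 → Dec 31, 1845 (end of Dec, 31 days; 102 left).
−31 → Nov 30, 1845 (end of Nov, 30 days; 71 left).
−30 → Oct 31, 1845 (end of Oct, 31 days; 41 left).
−31 → Sep 30, 1845 (end of Sep, 30 days; 10 left).
−10 → Sep 20, 1845.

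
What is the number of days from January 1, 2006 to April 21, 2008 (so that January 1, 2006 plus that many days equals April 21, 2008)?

841

Jan 1, 2006 → Jan 1, 2007: 365 days.
Jan 1, 2007 → Jan 1, 2008: 365 days.
Jan 1, 2008 → Feb 1, 2008: 31 days (January has 31).
Feb 1, 2008 → Mar 1, 2008: 29 days (February has 29).
Mar 1, 2008 → Apr 1, 2008: 31 days (March has 31).
Apr 1, 2008 → Apr 21, 2008: 20 days.
Total: 841 days.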